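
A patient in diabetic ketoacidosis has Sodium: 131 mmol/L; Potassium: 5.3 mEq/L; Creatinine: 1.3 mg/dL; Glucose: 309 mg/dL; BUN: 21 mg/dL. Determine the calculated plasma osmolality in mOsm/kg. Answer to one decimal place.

286.7 mOsm/kg

Calculated osmolality = 2·Na + glucose/18 + BUN/2.8
= 2·131 + 309/18 + 21/2.8
= 262 + 17.17 + 7.50
= 286.67 mOsm/kg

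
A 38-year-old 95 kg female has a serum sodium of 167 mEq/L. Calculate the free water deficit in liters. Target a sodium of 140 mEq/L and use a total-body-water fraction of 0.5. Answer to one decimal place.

TBW = 0.5 · 95 = 47.5 L
Free water deficit = TBW · (Na/140 − 1)
= 47.5 · (167/140 − 1)
= 47.5 · 0.1929
= 9.16 L

9.2 L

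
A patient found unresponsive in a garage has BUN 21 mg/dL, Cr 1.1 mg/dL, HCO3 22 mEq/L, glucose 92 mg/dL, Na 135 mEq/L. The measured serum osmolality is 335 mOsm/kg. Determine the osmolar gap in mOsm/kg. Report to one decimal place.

52.4 mOsm/kg

Calculated osmolality = 2·Na + glucose/18 + BUN/2.8
= 2·135 + 92/18 + 21/2.8
= 270 + 5.11 + 7.50
= 282.61 mOsm/kg ≈ 282.6 mOsm/kg
Osmolar gap = measured − calculated = 335 − 282.6 = 52.4 mOsm/kg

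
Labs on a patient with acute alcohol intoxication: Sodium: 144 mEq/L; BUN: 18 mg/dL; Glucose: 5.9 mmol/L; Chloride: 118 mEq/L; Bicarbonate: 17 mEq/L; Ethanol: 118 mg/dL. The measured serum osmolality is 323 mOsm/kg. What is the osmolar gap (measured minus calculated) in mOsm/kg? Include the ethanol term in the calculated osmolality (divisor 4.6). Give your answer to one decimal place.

-3.0 mOsm/kg

Calculated osmolality = 2·Na + glucose + BUN/2.8 + ethanol/4.6
= 2·144 + 5.9 + 18/2.8 + 118/4.6
= 288 + 5.90 + 6.43 + 25.65
= 325.98 mOsm/kg ≈ 326.0 mOsm/kg
Osmolar gap = measured − calculated = 323 − 326.0 = -3.0 mOsm/kg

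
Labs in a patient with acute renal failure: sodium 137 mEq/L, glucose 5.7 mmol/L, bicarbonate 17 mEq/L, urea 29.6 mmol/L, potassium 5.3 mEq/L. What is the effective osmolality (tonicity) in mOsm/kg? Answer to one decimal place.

Effective osmolality excludes urea (freely permeant across cell membranes):
2·Na + glucose
= 2·137 + 5.7
= 274 + 5.7
= 279.7 mOsm/kg

279.7 mOsm/kg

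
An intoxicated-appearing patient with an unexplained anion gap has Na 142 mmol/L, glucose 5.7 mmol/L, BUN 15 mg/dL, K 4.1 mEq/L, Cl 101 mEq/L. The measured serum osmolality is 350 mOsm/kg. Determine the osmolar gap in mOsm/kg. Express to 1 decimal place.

54.9 mOsm/kg

Calculated osmolality = 2·Na + glucose + BUN/2.8
= 2·142 + 5.7 + 15/2.8
= 284 + 5.70 + 5.36
= 295.06 mOsm/kg ≈ 295.1 mOsm/kg
Osmolar gap = measured − calculated = 350 − 295.1 = 54.9 mOsm/kg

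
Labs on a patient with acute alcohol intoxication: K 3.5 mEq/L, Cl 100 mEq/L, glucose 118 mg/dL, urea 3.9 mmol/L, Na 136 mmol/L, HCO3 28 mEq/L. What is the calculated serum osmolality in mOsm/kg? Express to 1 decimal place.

282.5 mOsm/kg

Calculated osmolality = 2·Na + glucose/18 + urea
= 2·136 + 118/18 + 3.9
= 272 + 6.56 + 3.90
= 282.46 mOsm/kg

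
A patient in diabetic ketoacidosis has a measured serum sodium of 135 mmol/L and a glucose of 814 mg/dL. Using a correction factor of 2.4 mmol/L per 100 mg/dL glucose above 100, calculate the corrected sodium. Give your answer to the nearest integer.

152 mmol/L

Corrected Na = measured Na + 2.4 · (glucose − 100)/100
= 135 + 2.4 · (814 − 100)/100
= 135 + 17.1
= 152.1 mmol/L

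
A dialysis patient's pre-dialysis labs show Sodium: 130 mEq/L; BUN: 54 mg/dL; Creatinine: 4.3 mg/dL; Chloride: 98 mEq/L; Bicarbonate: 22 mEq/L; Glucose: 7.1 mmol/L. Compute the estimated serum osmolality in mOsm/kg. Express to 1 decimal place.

Calculated osmolality = 2·Na + glucose + BUN/2.8
= 2·130 + 7.1 + 54/2.8
= 260 + 7.10 + 19.29
= 286.39 mOsm/kg

286.4 mOsm/kg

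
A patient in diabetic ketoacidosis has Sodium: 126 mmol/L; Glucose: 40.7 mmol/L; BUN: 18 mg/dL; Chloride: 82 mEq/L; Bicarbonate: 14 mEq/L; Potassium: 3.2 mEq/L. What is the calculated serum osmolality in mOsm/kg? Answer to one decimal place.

299.1 mOsm/kg

Calculated osmolality = 2·Na + glucose + BUN/2.8
= 2·126 + 40.7 + 18/2.8
= 252 + 40.70 + 6.43
= 299.13 mOsm/kg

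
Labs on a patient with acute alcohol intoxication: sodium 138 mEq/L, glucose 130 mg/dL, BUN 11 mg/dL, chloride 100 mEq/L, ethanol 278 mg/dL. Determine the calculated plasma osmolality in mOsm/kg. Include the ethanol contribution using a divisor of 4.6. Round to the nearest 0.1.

347.6 mOsm/kg

Calculated osmolality = 2·Na + glucose/18 + BUN/2.8 + ethanol/4.6
= 2·138 + 130/18 + 11/2.8 + 278/4.6
= 276 + 7.22 + 3.93 + 60.43
= 347.58 mOsm/kg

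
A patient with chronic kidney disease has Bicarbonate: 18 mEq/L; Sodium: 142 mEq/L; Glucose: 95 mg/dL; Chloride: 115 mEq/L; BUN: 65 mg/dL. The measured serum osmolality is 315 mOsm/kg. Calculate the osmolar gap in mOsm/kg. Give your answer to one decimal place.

2.5 mOsm/kg

Calculated osmolality = 2·Na + glucose/18 + BUN/2.8
= 2·142 + 95/18 + 65/2.8
= 284 + 5.28 + 23.21
= 312.49 mOsm/kg ≈ 312.5 mOsm/kg
Osmolar gap = measured − calculated = 315 − 312.5 = 2.5 mOsm/kg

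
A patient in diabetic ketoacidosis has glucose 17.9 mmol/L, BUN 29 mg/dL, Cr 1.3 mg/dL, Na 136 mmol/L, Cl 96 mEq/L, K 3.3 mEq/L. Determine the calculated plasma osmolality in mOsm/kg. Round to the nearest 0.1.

Calculated osmolality = 2·Na + glucose + BUN/2.8
= 2·136 + 17.9 + 29/2.8
= 272 + 17.90 + 10.36
= 300.26 mOsm/kg

300.3 mOsm/kg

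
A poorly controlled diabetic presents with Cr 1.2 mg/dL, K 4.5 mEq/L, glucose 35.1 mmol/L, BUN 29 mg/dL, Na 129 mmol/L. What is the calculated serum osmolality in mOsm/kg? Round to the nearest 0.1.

Calculated osmolality = 2·Na + glucose + BUN/2.8
= 2·129 + 35.1 + 29/2.8
= 258 + 35.10 + 10.36
= 303.46 mOsm/kg

303.5 mOsm/kg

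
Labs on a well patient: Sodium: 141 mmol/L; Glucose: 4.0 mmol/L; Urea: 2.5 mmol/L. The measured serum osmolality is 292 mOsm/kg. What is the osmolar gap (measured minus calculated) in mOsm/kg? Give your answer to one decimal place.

3.5 mOsm/kg

Calculated osmolality = 2·Na + glucose + urea
= 2·141 + 4 + 2.5
= 282 + 4 + 2.50
= 288.5 mOsm/kg ≈ 288.5 mOsm/kg
Osmolar gap = measured − calculated = 292 − 288.5 = 3.5 mOsm/kg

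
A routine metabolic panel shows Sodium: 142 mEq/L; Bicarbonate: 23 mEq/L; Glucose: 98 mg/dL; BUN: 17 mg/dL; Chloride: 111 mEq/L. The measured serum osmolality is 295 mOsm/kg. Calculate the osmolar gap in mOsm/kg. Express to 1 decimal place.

Calculated osmolality = 2·Na + glucose/18 + BUN/2.8
= 2·142 + 98/18 + 17/2.8
= 284 + 5.44 + 6.07
= 295.51 mOsm/kg ≈ 295.5 mOsm/kg
Osmolar gap = measured − calculated = 295 − 295.5 = -0.5 mOsm/kg

-0.5 mOsm/kg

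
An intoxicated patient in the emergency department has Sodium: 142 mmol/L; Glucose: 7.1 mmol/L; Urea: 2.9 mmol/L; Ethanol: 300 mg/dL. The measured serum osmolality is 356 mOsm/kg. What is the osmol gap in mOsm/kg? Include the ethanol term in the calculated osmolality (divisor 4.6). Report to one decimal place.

Calculated osmolality = 2·Na + glucose + urea + ethanol/4.6
= 2·142 + 7.1 + 2.9 + 300/4.6
= 284 + 7.10 + 2.90 + 65.22
= 359.22 mOsm/kg ≈ 359.2 mOsm/kg
Osmolar gap = measured − calculated = 356 − 359.2 = -3.2 mOsm/kg

-3.2 mOsm/kg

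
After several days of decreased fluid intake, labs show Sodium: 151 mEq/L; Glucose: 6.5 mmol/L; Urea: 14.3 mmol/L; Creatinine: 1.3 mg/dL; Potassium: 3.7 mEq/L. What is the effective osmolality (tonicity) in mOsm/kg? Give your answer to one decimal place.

Effective osmolality excludes urea (freely permeant across cell membranes):
2·Na + glucose
= 2·151 + 6.5
= 302 + 6.5
= 308.5 mOsm/kg

308.5 mOsm/kg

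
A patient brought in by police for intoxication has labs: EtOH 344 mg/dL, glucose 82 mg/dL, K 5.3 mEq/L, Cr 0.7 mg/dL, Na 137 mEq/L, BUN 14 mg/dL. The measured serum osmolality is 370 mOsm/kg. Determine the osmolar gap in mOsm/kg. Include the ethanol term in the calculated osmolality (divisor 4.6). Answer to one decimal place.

11.7 mOsm/kg

Calculated osmolality = 2·Na + glucose/18 + BUN/2.8 + ethanol/4.6
= 2·137 + 82/18 + 14/2.8 + 344/4.6
= 274 + 4.56 + 5 + 74.78
= 358.34 mOsm/kg ≈ 358.3 mOsm/kg
Osmolar gap = measured − calculated = 370 − 358.3 = 11.7 mOsm/kg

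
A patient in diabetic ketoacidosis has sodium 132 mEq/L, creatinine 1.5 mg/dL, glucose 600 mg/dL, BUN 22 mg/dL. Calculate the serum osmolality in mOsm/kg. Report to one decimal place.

305.2 mOsm/kg

Calculated osmolality = 2·Na + glucose/18 + BUN/2.8
= 2·132 + 600/18 + 22/2.8
= 264 + 33.33 + 7.86
= 305.19 mOsm/kg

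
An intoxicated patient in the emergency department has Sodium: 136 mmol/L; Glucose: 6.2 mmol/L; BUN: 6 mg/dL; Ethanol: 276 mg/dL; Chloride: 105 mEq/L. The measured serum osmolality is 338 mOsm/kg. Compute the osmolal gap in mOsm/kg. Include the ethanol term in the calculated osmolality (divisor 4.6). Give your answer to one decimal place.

-2.3 mOsm/kg

Calculated osmolality = 2·Na + glucose + BUN/2.8 + ethanol/4.6
= 2·136 + 6.2 + 6/2.8 + 276/4.6
= 272 + 6.20 + 2.14 + 60
= 340.34 mOsm/kg ≈ 340.3 mOsm/kg
Osmolar gap = measured − calculated = 338 − 340.3 = -2.3 mOsm/kg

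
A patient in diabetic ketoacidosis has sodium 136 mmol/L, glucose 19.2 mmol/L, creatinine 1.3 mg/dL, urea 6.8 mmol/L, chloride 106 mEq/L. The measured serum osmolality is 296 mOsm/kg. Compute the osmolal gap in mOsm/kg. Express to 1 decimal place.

Calculated osmolality = 2·Na + glucose + urea
= 2·136 + 19.2 + 6.8
= 272 + 19.20 + 6.80
= 298 mOsm/kg ≈ 298.0 mOsm/kg
Osmolar gap = measured − calculated = 296 − 298.0 = -2.0 mOsm/kg

-2.0 mOsm/kg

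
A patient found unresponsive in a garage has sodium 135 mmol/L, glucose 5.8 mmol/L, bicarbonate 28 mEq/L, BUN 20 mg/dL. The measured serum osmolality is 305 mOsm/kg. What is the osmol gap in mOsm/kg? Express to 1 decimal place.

22.1 mOsm/kg

Calculated osmolality = 2·Na + glucose + BUN/2.8
= 2·135 + 5.8 + 20/2.8
= 270 + 5.80 + 7.14
= 282.94 mOsm/kg ≈ 282.9 mOsm/kg
Osmolar gap = measured − calculated = 305 − 282.9 = 22.1 mOsm/kg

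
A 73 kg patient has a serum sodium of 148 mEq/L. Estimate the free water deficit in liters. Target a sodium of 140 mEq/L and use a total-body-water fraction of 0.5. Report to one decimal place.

2.1 L

TBW = 0.5 · 73 = 36.5 L
Free water deficit = TBW · (Na/140 − 1)
= 36.5 · (148/140 − 1)
= 36.5 · 0.0571
= 2.08 L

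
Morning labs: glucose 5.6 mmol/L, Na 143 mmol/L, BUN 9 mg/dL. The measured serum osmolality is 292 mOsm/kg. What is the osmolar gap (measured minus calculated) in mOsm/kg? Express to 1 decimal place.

-2.8 mOsm/kg

Calculated osmolality = 2·Na + glucose + BUN/2.8
= 2·143 + 5.6 + 9/2.8
= 286 + 5.60 + 3.21
= 294.81 mOsm/kg ≈ 294.8 mOsm/kg
Osmolar gap = measured − calculated = 292 − 294.8 = -2.8 mOsm/kg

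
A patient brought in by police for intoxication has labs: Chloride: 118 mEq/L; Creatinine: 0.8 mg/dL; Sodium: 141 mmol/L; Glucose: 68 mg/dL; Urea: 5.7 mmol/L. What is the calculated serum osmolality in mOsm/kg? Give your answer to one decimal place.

Calculated osmolality = 2·Na + glucose/18 + urea
= 2·141 + 68/18 + 5.7
= 282 + 3.78 + 5.70
= 291.48 mOsm/kg

291.5 mOsm/kg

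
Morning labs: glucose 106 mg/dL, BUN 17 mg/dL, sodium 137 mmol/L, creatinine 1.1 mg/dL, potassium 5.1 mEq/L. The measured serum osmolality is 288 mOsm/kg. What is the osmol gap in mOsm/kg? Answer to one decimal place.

Calculated osmolality = 2·Na + glucose/18 + BUN/2.8
= 2·137 + 106/18 + 17/2.8
= 274 + 5.89 + 6.07
= 285.96 mOsm/kg ≈ 286.0 mOsm/kg
Osmolar gap = measured − calculated = 288 − 286.0 = 2.0 mOsm/kg

2.0 mOsm/kg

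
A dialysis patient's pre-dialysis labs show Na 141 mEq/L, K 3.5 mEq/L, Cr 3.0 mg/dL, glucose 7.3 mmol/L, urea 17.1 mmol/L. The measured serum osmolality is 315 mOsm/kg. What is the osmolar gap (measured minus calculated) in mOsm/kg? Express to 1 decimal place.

8.6 mOsm/kg

Calculated osmolality = 2·Na + glucose + urea
= 2·141 + 7.3 + 17.1
= 282 + 7.30 + 17.10
= 306.4 mOsm/kg ≈ 306.4 mOsm/kg
Osmolar gap = measured − calculated = 315 − 306.4 = 8.6 mOsm/kg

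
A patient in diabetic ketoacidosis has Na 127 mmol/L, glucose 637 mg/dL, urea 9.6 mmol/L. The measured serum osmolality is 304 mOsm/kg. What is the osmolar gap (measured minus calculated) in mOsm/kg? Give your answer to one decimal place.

5.0 mOsm/kg

Calculated osmolality = 2·Na + glucose/18 + urea
= 2·127 + 637/18 + 9.6
= 254 + 35.39 + 9.60
= 298.99 mOsm/kg ≈ 299.0 mOsm/kg
Osmolar gap = measured − calculated = 304 − 299.0 = 5.0 mOsm/kg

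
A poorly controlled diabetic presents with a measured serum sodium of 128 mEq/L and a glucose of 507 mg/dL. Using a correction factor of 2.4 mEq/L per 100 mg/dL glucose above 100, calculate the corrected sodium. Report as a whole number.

Corrected Na = measured Na + 2.4 · (glucose − 100)/100
= 128 + 2.4 · (507 − 100)/100
= 128 + 9.8
= 137.8 mEq/L

138 mEq/L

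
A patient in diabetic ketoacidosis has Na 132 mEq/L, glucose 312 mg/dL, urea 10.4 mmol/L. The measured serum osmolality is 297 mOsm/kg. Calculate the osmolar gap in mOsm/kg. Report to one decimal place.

5.3 mOsm/kg

Calculated osmolality = 2·Na + glucose/18 + urea
= 2·132 + 312/18 + 10.4
= 264 + 17.33 + 10.40
= 291.73 mOsm/kg ≈ 291.7 mOsm/kg
Osmolar gap = measured − calculated = 297 − 291.7 = 5.3 mOsm/kg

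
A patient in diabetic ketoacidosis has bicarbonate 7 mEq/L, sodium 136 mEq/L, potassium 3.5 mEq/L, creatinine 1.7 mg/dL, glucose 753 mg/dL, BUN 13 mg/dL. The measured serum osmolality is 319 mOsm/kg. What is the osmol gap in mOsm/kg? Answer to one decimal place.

Calculated osmolality = 2·Na + glucose/18 + BUN/2.8
= 2·136 + 753/18 + 13/2.8
= 272 + 41.83 + 4.64
= 318.47 mOsm/kg ≈ 318.5 mOsm/kg
Osmolar gap = measured − calculated = 319 − 318.5 = 0.5 mOsm/kg

0.5 mOsm/kg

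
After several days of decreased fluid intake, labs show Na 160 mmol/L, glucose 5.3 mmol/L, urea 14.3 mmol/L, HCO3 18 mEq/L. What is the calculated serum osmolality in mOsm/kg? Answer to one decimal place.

339.6 mOsm/kg

Calculated osmolality = 2·Na + glucose + urea
= 2·160 + 5.3 + 14.3
= 320 + 5.30 + 14.30
= 339.6 mOsm/kg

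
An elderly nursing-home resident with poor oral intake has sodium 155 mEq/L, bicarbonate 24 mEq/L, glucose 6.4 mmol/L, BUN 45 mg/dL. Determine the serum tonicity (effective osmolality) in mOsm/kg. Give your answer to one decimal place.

Effective osmolality excludes urea (freely permeant across cell membranes):
2·Na + glucose
= 2·155 + 6.4
= 310 + 6.4
= 316.4 mOsm/kg

316.4 mOsm/kg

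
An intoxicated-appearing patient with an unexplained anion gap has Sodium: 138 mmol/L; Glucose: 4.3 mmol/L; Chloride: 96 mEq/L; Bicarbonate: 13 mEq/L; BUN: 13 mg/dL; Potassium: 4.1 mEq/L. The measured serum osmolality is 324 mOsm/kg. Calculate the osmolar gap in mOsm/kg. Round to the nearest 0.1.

Calculated osmolality = 2·Na + glucose + BUN/2.8
= 2·138 + 4.3 + 13/2.8
= 276 + 4.30 + 4.64
= 284.94 mOsm/kg ≈ 284.9 mOsm/kg
Osmolar gap = measured − calculated = 324 − 284.9 = 39.1 mOsm/kg

39.1 mOsm/kg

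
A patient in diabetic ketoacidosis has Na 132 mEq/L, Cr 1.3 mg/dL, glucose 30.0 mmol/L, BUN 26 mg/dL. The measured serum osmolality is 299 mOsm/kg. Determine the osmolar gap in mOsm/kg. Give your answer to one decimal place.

Calculated osmolality = 2·Na + glucose + BUN/2.8
= 2·132 + 30 + 26/2.8
= 264 + 30 + 9.29
= 303.29 mOsm/kg ≈ 303.3 mOsm/kg
Osmolar gap = measured − calculated = 299 − 303.3 = -4.3 mOsm/kg

-4.3 mOsm/kg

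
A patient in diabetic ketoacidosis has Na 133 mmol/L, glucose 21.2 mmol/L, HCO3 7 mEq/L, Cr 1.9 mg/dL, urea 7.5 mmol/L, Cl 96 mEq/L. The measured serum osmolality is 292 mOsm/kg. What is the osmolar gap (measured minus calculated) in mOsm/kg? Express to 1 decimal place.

-2.7 mOsm/kg

Calculated osmolality = 2·Na + glucose + urea
= 2·133 + 21.2 + 7.5
= 266 + 21.20 + 7.50
= 294.7 mOsm/kg ≈ 294.7 mOsm/kg
Osmolar gap = measured − calculated = 292 − 294.7 = -2.7 mOsm/kg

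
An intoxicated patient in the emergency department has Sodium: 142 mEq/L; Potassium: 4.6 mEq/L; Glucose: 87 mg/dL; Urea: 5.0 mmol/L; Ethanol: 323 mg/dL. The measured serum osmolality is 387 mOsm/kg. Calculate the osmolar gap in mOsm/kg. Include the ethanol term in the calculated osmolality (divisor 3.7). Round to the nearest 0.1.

Calculated osmolality = 2·Na + glucose/18 + urea + ethanol/3.7
= 2·142 + 87/18 + 5 + 323/3.7
= 284 + 4.83 + 5 + 87.30
= 381.13 mOsm/kg ≈ 381.1 mOsm/kg
Osmolar gap = measured − calculated = 387 − 381.1 = 5.9 mOsm/kg

5.9 mOsm/kg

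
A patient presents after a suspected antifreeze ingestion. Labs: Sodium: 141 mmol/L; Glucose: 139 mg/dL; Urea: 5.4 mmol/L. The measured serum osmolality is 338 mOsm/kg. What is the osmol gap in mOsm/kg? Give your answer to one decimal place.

Calculated osmolality = 2·Na + glucose/18 + urea
= 2·141 + 139/18 + 5.4
= 282 + 7.72 + 5.40
= 295.12 mOsm/kg ≈ 295.1 mOsm/kg
Osmolar gap = measured − calculated = 338 − 295.1 = 42.9 mOsm/kg

42.9 mOsm/kg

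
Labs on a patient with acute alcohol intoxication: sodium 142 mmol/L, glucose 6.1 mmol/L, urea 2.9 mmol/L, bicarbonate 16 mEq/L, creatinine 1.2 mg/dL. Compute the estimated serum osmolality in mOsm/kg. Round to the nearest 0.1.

293.0 mOsm/kg

Calculated osmolality = 2·Na + glucose + urea
= 2·142 + 6.1 + 2.9
= 284 + 6.10 + 2.90
= 293 mOsm/kg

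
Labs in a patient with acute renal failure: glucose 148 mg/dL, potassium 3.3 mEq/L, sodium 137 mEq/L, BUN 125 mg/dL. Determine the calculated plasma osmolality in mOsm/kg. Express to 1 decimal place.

326.9 mOsm/kg

Calculated osmolality = 2·Na + glucose/18 + BUN/2.8
= 2·137 + 148/18 + 125/2.8
= 274 + 8.22 + 44.64
= 326.86 mOsm/kg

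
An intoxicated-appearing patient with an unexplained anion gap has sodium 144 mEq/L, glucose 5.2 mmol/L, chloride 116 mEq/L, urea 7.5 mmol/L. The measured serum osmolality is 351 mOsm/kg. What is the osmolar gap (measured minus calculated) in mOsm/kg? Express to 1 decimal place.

50.3 mOsm/kg

Calculated osmolality = 2·Na + glucose + urea
= 2·144 + 5.2 + 7.5
= 288 + 5.20 + 7.50
= 300.7 mOsm/kg ≈ 300.7 mOsm/kg
Osmolar gap = measured − calculated = 351 − 300.7 = 50.3 mOsm/kg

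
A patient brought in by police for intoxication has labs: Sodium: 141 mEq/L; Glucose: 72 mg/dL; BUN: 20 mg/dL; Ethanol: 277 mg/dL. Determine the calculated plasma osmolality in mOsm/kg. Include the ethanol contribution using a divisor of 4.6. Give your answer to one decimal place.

353.4 mOsm/kg

Calculated osmolality = 2·Na + glucose/18 + BUN/2.8 + ethanol/4.6
= 2·141 + 72/18 + 20/2.8 + 277/4.6
= 282 + 4 + 7.14 + 60.22
= 353.36 mOsm/kg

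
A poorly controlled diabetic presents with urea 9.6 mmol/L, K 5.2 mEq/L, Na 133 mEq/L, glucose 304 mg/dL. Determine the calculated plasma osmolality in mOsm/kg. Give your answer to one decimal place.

292.5 mOsm/kg

Calculated osmolality = 2·Na + glucose/18 + urea
= 2·133 + 304/18 + 9.6
= 266 + 16.89 + 9.60
= 292.49 mOsm/kg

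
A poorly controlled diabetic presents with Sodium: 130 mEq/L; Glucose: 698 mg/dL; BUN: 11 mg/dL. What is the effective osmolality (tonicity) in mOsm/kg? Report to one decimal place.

298.8 mOsm/kg

Effective osmolality excludes urea (freely permeant across cell membranes):
2·Na + glucose/18
= 2·130 + 698/18
= 260 + 38.78
= 298.78 mOsm/kg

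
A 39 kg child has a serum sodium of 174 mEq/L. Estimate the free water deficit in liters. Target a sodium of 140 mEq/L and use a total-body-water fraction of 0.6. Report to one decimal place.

5.7 L

TBW = 0.6 · 39 = 23.4 L
Free water deficit = TBW · (Na/140 − 1)
= 23.4 · (174/140 − 1)
= 23.4 · 0.2429
= 5.68 L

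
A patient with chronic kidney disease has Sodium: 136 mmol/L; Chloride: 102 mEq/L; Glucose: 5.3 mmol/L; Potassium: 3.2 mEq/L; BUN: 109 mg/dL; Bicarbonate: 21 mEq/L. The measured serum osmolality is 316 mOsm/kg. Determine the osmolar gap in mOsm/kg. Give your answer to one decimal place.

Calculated osmolality = 2·Na + glucose + BUN/2.8
= 2·136 + 5.3 + 109/2.8
= 272 + 5.30 + 38.93
= 316.23 mOsm/kg ≈ 316.2 mOsm/kg
Osmolar gap = measured − calculated = 316 − 316.2 = -0.2 mOsm/kg

-0.2 mOsm/kg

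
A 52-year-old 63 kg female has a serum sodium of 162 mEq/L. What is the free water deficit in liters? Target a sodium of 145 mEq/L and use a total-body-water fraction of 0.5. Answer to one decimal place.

3.7 L

TBW = 0.5 · 63 = 31.5 L
Free water deficit = TBW · (Na/145 − 1)
= 31.5 · (162/145 − 1)
= 31.5 · 0.1172
= 3.69 L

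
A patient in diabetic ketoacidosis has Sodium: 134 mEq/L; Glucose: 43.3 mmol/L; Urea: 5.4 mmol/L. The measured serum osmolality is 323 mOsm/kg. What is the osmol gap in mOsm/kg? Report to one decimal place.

Calculated osmolality = 2·Na + glucose + urea
= 2·134 + 43.3 + 5.4
= 268 + 43.30 + 5.40
= 316.7 mOsm/kg ≈ 316.7 mOsm/kg
Osmolar gap = measured − calculated = 323 − 316.7 = 6.3 mOsm/kg

6.3 mOsm/kg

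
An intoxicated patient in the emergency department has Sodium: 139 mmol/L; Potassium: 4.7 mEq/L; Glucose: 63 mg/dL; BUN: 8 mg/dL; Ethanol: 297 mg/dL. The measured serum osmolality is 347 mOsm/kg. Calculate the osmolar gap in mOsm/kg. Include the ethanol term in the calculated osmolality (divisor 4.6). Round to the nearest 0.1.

Calculated osmolality = 2·Na + glucose/18 + BUN/2.8 + ethanol/4.6
= 2·139 + 63/18 + 8/2.8 + 297/4.6
= 278 + 3.50 + 2.86 + 64.57
= 348.93 mOsm/kg ≈ 348.9 mOsm/kg
Osmolar gap = measured − calculated = 347 − 348.9 = -1.9 mOsm/kg

-1.9 mOsm/kg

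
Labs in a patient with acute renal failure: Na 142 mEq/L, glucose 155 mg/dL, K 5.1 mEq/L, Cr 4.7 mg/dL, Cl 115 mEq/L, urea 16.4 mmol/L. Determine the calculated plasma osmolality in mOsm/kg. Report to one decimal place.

309.0 mOsm/kg

Calculated osmolality = 2·Na + glucose/18 + urea
= 2·142 + 155/18 + 16.4
= 284 + 8.61 + 16.40
= 309.01 mOsm/kg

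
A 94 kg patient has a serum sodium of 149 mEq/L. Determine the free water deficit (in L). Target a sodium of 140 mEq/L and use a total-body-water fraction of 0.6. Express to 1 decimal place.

TBW = 0.6 · 94 = 56.4 L
Free water deficit = TBW · (Na/140 − 1)
= 56.4 · (149/140 − 1)
= 56.4 · 0.0643
= 3.63 L

3.6 L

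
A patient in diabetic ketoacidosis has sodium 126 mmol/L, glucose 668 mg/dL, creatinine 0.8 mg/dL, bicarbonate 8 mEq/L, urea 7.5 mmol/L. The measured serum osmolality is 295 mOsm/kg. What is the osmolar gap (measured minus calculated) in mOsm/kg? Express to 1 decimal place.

-1.6 mOsm/kg

Calculated osmolality = 2·Na + glucose/18 + urea
= 2·126 + 668/18 + 7.5
= 252 + 37.11 + 7.50
= 296.61 mOsm/kg ≈ 296.6 mOsm/kg
Osmolar gap = measured − calculated = 295 − 296.6 = -1.6 mOsm/kg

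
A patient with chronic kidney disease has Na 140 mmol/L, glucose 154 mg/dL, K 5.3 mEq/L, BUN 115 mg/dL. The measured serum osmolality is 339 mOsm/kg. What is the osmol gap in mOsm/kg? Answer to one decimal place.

Calculated osmolality = 2·Na + glucose/18 + BUN/2.8
= 2·140 + 154/18 + 115/2.8
= 280 + 8.56 + 41.07
= 329.63 mOsm/kg ≈ 329.6 mOsm/kg
Osmolar gap = measured − calculated = 339 − 329.6 = 9.4 mOsm/kg

9.4 mOsm/kg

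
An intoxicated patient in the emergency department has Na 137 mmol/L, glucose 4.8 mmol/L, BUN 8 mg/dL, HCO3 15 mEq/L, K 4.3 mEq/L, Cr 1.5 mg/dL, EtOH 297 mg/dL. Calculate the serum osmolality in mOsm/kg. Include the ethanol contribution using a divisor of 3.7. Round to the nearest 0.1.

361.9 mOsm/kg

Calculated osmolality = 2·Na + glucose + BUN/2.8 + ethanol/3.7
= 2·137 + 4.8 + 8/2.8 + 297/3.7
= 274 + 4.80 + 2.86 + 80.27
= 361.93 mOsm/kg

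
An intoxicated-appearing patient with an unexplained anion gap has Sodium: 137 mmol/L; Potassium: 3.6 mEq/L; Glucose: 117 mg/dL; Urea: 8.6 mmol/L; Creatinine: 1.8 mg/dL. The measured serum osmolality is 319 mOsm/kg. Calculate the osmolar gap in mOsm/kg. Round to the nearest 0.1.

29.9 mOsm/kg

Calculated osmolality = 2·Na + glucose/18 + urea
= 2·137 + 117/18 + 8.6
= 274 + 6.50 + 8.60
= 289.1 mOsm/kg ≈ 289.1 mOsm/kg
Osmolar gap = measured − calculated = 319 − 289.1 = 29.9 mOsm/kg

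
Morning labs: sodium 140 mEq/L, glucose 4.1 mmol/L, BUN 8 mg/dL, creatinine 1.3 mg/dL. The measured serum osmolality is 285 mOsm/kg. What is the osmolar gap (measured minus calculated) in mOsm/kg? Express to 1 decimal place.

-2.0 mOsm/kg

Calculated osmolality = 2·Na + glucose + BUN/2.8
= 2·140 + 4.1 + 8/2.8
= 280 + 4.10 + 2.86
= 286.96 mOsm/kg ≈ 287.0 mOsm/kg
Osmolar gap = measured − calculated = 285 − 287.0 = -2.0 mOsm/kg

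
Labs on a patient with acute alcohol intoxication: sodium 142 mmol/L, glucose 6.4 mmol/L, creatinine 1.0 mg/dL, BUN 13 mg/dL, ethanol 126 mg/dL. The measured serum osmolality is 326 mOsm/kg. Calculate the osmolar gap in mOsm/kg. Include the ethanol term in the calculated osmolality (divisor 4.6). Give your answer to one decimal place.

Calculated osmolality = 2·Na + glucose + BUN/2.8 + ethanol/4.6
= 2·142 + 6.4 + 13/2.8 + 126/4.6
= 284 + 6.40 + 4.64 + 27.39
= 322.43 mOsm/kg ≈ 322.4 mOsm/kg
Osmolar gap = measured − calculated = 326 − 322.4 = 3.6 mOsm/kg

3.6 mOsm/kg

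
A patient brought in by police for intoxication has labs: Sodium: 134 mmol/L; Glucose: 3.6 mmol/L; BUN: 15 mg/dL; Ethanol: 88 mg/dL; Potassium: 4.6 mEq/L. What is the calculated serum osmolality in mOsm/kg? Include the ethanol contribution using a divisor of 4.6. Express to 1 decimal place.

296.1 mOsm/kg

Calculated osmolality = 2·Na + glucose + BUN/2.8 + ethanol/4.6
= 2·134 + 3.6 + 15/2.8 + 88/4.6
= 268 + 3.60 + 5.36 + 19.13
= 296.09 mOsm/kg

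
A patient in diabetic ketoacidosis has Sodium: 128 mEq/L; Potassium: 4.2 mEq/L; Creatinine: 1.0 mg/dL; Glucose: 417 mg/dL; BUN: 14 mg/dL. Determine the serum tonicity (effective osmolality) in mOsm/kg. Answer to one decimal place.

279.2 mOsm/kg

Effective osmolality excludes urea (freely permeant across cell membranes):
2·Na + glucose/18
= 2·128 + 417/18
= 256 + 23.17
= 279.17 mOsm/kg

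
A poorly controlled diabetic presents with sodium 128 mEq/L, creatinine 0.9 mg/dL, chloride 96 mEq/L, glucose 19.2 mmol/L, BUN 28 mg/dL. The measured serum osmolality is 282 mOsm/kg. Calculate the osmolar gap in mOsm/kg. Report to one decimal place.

-3.2 mOsm/kg

Calculated osmolality = 2·Na + glucose + BUN/2.8
= 2·128 + 19.2 + 28/2.8
= 256 + 19.20 + 10
= 285.2 mOsm/kg ≈ 285.2 mOsm/kg
Osmolar gap = measured − calculated = 282 − 285.2 = -3.2 mOsm/kg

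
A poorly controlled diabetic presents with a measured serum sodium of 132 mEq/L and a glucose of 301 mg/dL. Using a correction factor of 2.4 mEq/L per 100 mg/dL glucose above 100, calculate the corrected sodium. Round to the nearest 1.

137 mEq/L

Corrected Na = measured Na + 2.4 · (glucose − 100)/100
= 132 + 2.4 · (301 − 100)/100
= 132 + 4.8
= 136.8 mEq/L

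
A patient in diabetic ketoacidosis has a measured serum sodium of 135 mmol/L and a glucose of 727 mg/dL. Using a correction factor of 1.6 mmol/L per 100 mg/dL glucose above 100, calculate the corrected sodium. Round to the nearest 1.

145 mmol/L

Corrected Na = measured Na + 1.6 · (glucose − 100)/100
= 135 + 1.6 · (727 − 100)/100
= 135 + 10
= 145 mmol/L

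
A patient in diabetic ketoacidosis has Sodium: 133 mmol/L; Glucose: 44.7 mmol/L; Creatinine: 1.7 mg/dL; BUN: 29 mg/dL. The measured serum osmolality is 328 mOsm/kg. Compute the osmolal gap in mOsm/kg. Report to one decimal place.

Calculated osmolality = 2·Na + glucose + BUN/2.8
= 2·133 + 44.7 + 29/2.8
= 266 + 44.70 + 10.36
= 321.06 mOsm/kg ≈ 321.1 mOsm/kg
Osmolar gap = measured − calculated = 328 − 321.1 = 6.9 mOsm/kg

6.9 mOsm/kg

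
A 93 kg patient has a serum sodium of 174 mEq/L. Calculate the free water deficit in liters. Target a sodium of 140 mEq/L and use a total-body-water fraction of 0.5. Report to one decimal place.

TBW = 0.5 · 93 = 46.5 L
Free water deficit = TBW · (Na/140 − 1)
= 46.5 · (174/140 − 1)
= 46.5 · 0.2429
= 11.29 L

11.3 L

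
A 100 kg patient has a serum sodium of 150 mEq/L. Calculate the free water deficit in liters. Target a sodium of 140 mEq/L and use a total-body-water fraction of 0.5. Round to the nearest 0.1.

3.6 L

TBW = 0.5 · 100 = 50 L
Free water deficit = TBW · (Na/140 − 1)
= 50 · (150/140 − 1)
= 50 · 0.0714
= 3.57 L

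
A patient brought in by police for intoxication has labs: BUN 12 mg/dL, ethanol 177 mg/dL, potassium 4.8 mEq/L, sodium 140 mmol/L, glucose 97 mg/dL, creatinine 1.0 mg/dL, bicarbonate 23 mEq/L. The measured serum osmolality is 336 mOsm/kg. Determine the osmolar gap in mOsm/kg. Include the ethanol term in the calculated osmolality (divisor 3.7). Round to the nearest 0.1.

Calculated osmolality = 2·Na + glucose/18 + BUN/2.8 + ethanol/3.7
= 2·140 + 97/18 + 12/2.8 + 177/3.7
= 280 + 5.39 + 4.29 + 47.84
= 337.52 mOsm/kg ≈ 337.5 mOsm/kg
Osmolar gap = measured − calculated = 336 − 337.5 = -1.5 mOsm/kg

-1.5 mOsm/kg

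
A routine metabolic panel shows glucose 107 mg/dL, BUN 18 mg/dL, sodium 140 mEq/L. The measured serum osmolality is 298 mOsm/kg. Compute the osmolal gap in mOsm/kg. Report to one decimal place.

5.6 mOsm/kg

Calculated osmolality = 2·Na + glucose/18 + BUN/2.8
= 2·140 + 107/18 + 18/2.8
= 280 + 5.94 + 6.43
= 292.37 mOsm/kg ≈ 292.4 mOsm/kg
Osmolar gap = measured − calculated = 298 − 292.4 = 5.6 mOsm/kg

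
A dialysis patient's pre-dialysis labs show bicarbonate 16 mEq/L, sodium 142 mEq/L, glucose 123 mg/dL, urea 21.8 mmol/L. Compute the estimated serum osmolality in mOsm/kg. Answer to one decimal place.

Calculated osmolality = 2·Na + glucose/18 + urea
= 2·142 + 123/18 + 21.8
= 284 + 6.83 + 21.80
= 312.63 mOsm/kg

312.6 mOsm/kg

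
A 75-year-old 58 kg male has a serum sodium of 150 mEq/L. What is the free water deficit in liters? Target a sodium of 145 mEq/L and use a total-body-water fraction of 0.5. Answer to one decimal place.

TBW = 0.5 · 58 = 29 L
Free water deficit = TBW · (Na/145 − 1)
= 29 · (150/145 − 1)
= 29 · 0.0345
= 1 L

1.0 L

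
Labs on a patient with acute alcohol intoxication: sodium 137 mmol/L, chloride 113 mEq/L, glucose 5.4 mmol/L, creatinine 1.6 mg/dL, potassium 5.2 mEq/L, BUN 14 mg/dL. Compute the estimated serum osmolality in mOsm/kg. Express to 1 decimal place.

284.4 mOsm/kg

Calculated osmolality = 2·Na + glucose + BUN/2.8
= 2·137 + 5.4 + 14/2.8
= 274 + 5.40 + 5
= 284.4 mOsm/kg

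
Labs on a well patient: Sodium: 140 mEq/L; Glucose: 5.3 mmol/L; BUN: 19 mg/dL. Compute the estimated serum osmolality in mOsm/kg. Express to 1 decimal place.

292.1 mOsm/kg

Calculated osmolality = 2·Na + glucose + BUN/2.8
= 2·140 + 5.3 + 19/2.8
= 280 + 5.30 + 6.79
= 292.09 mOsm/kg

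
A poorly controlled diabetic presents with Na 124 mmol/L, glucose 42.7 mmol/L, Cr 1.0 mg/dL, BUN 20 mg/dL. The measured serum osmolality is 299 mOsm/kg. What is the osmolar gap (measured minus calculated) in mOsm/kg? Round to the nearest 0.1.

1.2 mOsm/kg

Calculated osmolality = 2·Na + glucose + BUN/2.8
= 2·124 + 42.7 + 20/2.8
= 248 + 42.70 + 7.14
= 297.84 mOsm/kg ≈ 297.8 mOsm/kg
Osmolar gap = measured − calculated = 299 − 297.8 = 1.2 mOsm/kg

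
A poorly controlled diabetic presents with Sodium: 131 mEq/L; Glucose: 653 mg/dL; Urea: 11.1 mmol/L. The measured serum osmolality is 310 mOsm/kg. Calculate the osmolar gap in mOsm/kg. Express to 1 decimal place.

Calculated osmolality = 2·Na + glucose/18 + urea
= 2·131 + 653/18 + 11.1
= 262 + 36.28 + 11.10
= 309.38 mOsm/kg ≈ 309.4 mOsm/kg
Osmolar gap = measured − calculated = 310 − 309.4 = 0.6 mOsm/kg

0.6 mOsm/kg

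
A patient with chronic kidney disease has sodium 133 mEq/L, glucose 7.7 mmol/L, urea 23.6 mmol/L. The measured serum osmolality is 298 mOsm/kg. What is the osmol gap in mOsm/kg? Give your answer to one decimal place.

0.7 mOsm/kg

Calculated osmolality = 2·Na + glucose + urea
= 2·133 + 7.7 + 23.6
= 266 + 7.70 + 23.60
= 297.3 mOsm/kg ≈ 297.3 mOsm/kg
Osmolar gap = measured − calculated = 298 − 297.3 = 0.7 mOsm/kg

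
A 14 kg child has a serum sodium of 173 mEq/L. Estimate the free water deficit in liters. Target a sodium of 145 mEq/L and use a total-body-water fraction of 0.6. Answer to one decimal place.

1.6 L

TBW = 0.6 · 14 = 8.4 L
Free water deficit = TBW · (Na/145 − 1)
= 8.4 · (173/145 − 1)
= 8.4 · 0.1931
= 1.62 L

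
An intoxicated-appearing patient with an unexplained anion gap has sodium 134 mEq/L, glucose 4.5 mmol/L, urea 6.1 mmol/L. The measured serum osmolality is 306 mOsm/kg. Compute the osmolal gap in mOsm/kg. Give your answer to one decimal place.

Calculated osmolality = 2·Na + glucose + urea
= 2·134 + 4.5 + 6.1
= 268 + 4.50 + 6.10
= 278.6 mOsm/kg ≈ 278.6 mOsm/kg
Osmolar gap = measured − calculated = 306 − 278.6 = 27.4 mOsm/kg

27.4 mOsm/kg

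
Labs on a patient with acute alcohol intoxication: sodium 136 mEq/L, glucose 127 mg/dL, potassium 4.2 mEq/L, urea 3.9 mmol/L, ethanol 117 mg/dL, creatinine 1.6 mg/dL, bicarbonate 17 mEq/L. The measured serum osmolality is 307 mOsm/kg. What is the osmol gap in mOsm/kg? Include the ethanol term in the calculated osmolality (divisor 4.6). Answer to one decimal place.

-1.4 mOsm/kg

Calculated osmolality = 2·Na + glucose/18 + urea + ethanol/4.6
= 2·136 + 127/18 + 3.9 + 117/4.6
= 272 + 7.06 + 3.90 + 25.43
= 308.39 mOsm/kg ≈ 308.4 mOsm/kg
Osmolar gap = measured − calculated = 307 − 308.4 = -1.4 mOsm/kg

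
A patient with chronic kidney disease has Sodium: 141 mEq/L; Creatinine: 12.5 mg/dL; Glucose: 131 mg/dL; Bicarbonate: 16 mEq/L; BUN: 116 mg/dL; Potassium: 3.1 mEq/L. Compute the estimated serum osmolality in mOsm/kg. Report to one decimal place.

Calculated osmolality = 2·Na + glucose/18 + BUN/2.8
= 2·141 + 131/18 + 116/2.8
= 282 + 7.28 + 41.43
= 330.71 mOsm/kg

330.7 mOsm/kg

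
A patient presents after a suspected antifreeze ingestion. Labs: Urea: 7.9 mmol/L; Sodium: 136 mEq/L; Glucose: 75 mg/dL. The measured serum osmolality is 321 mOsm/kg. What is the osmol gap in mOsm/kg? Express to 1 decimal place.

36.9 mOsm/kg

Calculated osmolality = 2·Na + glucose/18 + urea
= 2·136 + 75/18 + 7.9
= 272 + 4.17 + 7.90
= 284.07 mOsm/kg ≈ 284.1 mOsm/kg
Osmolar gap = measured − calculated = 321 − 284.1 = 36.9 mOsm/kg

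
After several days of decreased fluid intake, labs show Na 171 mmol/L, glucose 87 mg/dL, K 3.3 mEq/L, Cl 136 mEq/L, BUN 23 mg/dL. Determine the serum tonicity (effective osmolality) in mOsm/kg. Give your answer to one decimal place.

346.8 mOsm/kg

Effective osmolality excludes urea (freely permeant across cell membranes):
2·Na + glucose/18
= 2·171 + 87/18
= 342 + 4.83
= 346.83 mOsm/kg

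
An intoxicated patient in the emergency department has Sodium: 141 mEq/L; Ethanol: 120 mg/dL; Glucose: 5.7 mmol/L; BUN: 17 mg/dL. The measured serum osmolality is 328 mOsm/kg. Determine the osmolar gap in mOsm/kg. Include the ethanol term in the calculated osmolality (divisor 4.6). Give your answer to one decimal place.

8.1 mOsm/kg

Calculated osmolality = 2·Na + glucose + BUN/2.8 + ethanol/4.6
= 2·141 + 5.7 + 17/2.8 + 120/4.6
= 282 + 5.70 + 6.07 + 26.09
= 319.86 mOsm/kg ≈ 319.9 mOsm/kg
Osmolar gap = measured − calculated = 328 − 319.9 = 8.1 mOsm/kg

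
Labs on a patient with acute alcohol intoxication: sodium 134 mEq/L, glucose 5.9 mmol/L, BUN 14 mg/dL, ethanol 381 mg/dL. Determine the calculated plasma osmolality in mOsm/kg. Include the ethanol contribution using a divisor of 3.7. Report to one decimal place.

Calculated osmolality = 2·Na + glucose + BUN/2.8 + ethanol/3.7
= 2·134 + 5.9 + 14/2.8 + 381/3.7
= 268 + 5.90 + 5 + 102.97
= 381.87 mOsm/kg

381.9 mOsm/kg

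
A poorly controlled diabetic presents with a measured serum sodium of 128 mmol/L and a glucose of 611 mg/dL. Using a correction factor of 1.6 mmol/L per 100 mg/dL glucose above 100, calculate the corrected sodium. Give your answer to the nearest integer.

136 mmol/L

Corrected Na = measured Na + 1.6 · (glucose − 100)/100
= 128 + 1.6 · (611 − 100)/100
= 128 + 8.2
= 136.2 mmol/L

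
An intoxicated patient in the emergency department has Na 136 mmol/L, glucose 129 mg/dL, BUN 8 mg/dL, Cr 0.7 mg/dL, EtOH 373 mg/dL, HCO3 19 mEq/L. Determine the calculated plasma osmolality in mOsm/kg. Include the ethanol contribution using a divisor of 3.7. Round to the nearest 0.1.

382.8 mOsm/kg

Calculated osmolality = 2·Na + glucose/18 + BUN/2.8 + ethanol/3.7
= 2·136 + 129/18 + 8/2.8 + 373/3.7
= 272 + 7.17 + 2.86 + 100.81
= 382.84 mOsm/kg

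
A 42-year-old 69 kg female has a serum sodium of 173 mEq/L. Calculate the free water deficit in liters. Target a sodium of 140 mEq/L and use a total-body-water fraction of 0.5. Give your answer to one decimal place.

8.1 L

TBW = 0.5 · 69 = 34.5 L
Free water deficit = TBW · (Na/140 − 1)
= 34.5 · (173/140 − 1)
= 34.5 · 0.2357
= 8.13 L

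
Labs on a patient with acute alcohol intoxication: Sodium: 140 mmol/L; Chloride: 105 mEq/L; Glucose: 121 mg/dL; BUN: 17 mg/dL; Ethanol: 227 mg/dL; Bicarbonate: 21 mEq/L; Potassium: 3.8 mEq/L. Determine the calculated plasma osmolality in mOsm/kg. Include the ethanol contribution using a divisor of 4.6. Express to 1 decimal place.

Calculated osmolality = 2·Na + glucose/18 + BUN/2.8 + ethanol/4.6
= 2·140 + 121/18 + 17/2.8 + 227/4.6
= 280 + 6.72 + 6.07 + 49.35
= 342.14 mOsm/kg

342.1 mOsm/kg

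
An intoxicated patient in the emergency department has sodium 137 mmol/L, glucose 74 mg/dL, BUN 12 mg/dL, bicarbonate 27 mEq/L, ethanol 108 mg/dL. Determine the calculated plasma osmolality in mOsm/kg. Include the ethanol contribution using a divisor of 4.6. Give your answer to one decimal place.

305.9 mOsm/kg

Calculated osmolality = 2·Na + glucose/18 + BUN/2.8 + ethanol/4.6
= 2·137 + 74/18 + 12/2.8 + 108/4.6
= 274 + 4.11 + 4.29 + 23.48
= 305.88 mOsm/kg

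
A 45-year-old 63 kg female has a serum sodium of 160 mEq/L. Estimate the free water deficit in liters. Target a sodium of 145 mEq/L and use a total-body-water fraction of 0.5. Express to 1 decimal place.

TBW = 0.5 · 63 = 31.5 L
Free water deficit = TBW · (Na/145 − 1)
= 31.5 · (160/145 − 1)
= 31.5 · 0.1034
= 3.26 L

3.3 L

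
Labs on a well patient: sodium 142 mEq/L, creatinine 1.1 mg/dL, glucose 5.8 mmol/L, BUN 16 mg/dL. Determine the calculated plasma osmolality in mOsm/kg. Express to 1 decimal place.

Calculated osmolality = 2·Na + glucose + BUN/2.8
= 2·142 + 5.8 + 16/2.8
= 284 + 5.80 + 5.71
= 295.51 mOsm/kg

295.5 mOsm/kg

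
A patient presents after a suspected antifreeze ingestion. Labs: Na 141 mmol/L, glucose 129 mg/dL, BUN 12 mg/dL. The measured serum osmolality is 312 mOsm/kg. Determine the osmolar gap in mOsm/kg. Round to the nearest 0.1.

18.5 mOsm/kg

Calculated osmolality = 2·Na + glucose/18 + BUN/2.8
= 2·141 + 129/18 + 12/2.8
= 282 + 7.17 + 4.29
= 293.46 mOsm/kg ≈ 293.5 mOsm/kg
Osmolar gap = measured − calculated = 312 − 293.5 = 18.5 mOsm/kg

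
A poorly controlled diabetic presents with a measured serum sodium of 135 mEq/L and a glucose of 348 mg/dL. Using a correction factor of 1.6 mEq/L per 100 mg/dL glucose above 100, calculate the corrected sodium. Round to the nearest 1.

139 mEq/L

Corrected Na = measured Na + 1.6 · (glucose − 100)/100
= 135 + 1.6 · (348 − 100)/100
= 135 + 4
= 139 mEq/L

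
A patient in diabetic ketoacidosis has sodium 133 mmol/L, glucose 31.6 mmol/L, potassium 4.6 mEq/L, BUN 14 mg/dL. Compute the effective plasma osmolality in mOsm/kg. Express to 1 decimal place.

Effective osmolality excludes urea (freely permeant across cell membranes):
2·Na + glucose
= 2·133 + 31.6
= 266 + 31.6
= 297.6 mOsm/kg

297.6 mOsm/kg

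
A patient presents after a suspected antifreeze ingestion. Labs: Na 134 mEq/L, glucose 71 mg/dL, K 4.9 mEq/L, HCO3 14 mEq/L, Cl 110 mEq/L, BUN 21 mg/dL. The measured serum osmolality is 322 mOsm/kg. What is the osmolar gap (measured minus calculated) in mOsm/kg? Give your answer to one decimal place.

Calculated osmolality = 2·Na + glucose/18 + BUN/2.8
= 2·134 + 71/18 + 21/2.8
= 268 + 3.94 + 7.50
= 279.44 mOsm/kg ≈ 279.4 mOsm/kg
Osmolar gap = measured − calculated = 322 − 279.4 = 42.6 mOsm/kg

42.6 mOsm/kg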